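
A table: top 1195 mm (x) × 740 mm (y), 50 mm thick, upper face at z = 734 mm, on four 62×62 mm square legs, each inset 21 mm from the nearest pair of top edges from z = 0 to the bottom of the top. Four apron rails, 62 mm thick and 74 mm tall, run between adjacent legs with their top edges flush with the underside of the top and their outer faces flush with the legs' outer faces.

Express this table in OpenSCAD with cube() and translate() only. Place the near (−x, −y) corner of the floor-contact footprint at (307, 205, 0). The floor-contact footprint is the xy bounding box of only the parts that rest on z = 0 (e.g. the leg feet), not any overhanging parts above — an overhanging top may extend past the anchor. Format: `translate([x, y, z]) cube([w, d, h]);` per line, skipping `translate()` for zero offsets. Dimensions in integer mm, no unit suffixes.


translate([286, 184, 684]) cube([1195, 740, 50]);
translate([307, 205, 0]) cube([62, 62, 684]);
translate([1398, 205, 0]) cube([62, 62, 684]);
translate([307, 841, 0]) cube([62, 62, 684]);
translate([1398, 841, 0]) cube([62, 62, 684]);
translate([369, 205, 610]) cube([1029, 62, 74]);
translate([369, 841, 610]) cube([1029, 62, 74]);
translate([307, 267, 610]) cube([62, 574, 74]);
translate([1398, 267, 610]) cube([62, 574, 74]);


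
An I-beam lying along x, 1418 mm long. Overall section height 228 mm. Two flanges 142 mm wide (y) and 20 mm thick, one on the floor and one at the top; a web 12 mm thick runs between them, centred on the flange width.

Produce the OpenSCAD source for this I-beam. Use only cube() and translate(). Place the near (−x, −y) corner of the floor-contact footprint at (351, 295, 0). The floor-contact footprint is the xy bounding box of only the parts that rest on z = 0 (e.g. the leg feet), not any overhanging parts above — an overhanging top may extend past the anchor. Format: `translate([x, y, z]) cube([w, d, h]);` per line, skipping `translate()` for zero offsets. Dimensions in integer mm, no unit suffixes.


translate([351, 295, 0]) cube([1418, 142, 20]);
translate([351, 360, 20]) cube([1418, 12, 188]);
translate([351, 295, 208]) cube([1418, 142, 20]);


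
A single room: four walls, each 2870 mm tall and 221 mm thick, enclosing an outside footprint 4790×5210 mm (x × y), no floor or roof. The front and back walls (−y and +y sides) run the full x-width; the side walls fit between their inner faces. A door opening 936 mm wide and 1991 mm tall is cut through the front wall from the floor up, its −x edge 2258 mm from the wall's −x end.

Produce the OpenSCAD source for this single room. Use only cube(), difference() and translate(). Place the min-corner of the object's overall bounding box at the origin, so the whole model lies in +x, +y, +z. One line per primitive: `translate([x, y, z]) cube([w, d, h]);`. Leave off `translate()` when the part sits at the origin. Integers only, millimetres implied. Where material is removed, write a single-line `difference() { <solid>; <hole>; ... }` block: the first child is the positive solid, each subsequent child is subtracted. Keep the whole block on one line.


difference() { cube([4790, 221, 2870]); translate([2258, 0, 0]) cube([936, 221, 1991]); }
translate([0, 4989, 0]) cube([4790, 221, 2870]);
translate([0, 221, 0]) cube([221, 4768, 2870]);
translate([4569, 221, 0]) cube([221, 4768, 2870]);


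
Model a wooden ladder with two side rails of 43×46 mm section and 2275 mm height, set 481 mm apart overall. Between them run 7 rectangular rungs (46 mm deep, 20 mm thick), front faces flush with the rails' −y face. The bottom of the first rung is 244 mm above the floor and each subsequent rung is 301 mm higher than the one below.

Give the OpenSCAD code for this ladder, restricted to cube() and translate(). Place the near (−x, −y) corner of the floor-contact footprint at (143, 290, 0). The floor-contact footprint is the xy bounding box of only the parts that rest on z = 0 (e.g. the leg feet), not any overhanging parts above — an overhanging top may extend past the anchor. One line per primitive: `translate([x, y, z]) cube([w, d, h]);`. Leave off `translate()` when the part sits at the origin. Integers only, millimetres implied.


translate([143, 290, 0]) cube([43, 46, 2275]);
translate([581, 290, 0]) cube([43, 46, 2275]);
translate([186, 290, 244]) cube([395, 46, 20]);
translate([186, 290, 545]) cube([395, 46, 20]);
translate([186, 290, 846]) cube([395, 46, 20]);
translate([186, 290, 1147]) cube([395, 46, 20]);
translate([186, 290, 1448]) cube([395, 46, 20]);
translate([186, 290, 1749]) cube([395, 46, 20]);
translate([186, 290, 2050]) cube([395, 46, 20]);


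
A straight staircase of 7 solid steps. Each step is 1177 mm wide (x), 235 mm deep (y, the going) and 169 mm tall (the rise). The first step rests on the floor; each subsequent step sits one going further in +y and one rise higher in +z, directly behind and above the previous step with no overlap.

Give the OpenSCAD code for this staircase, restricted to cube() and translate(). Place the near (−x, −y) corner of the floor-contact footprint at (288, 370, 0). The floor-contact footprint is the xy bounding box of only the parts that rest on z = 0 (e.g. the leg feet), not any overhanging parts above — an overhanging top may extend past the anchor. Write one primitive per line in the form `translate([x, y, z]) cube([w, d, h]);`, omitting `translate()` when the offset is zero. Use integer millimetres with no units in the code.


translate([288, 370, 0]) cube([1177, 235, 169]);
translate([288, 605, 169]) cube([1177, 235, 169]);
translate([288, 840, 338]) cube([1177, 235, 169]);
translate([288, 1075, 507]) cube([1177, 235, 169]);
translate([288, 1310, 676]) cube([1177, 235, 169]);
translate([288, 1545, 845]) cube([1177, 235, 169]);
translate([288, 1780, 1014]) cube([1177, 235, 169]);


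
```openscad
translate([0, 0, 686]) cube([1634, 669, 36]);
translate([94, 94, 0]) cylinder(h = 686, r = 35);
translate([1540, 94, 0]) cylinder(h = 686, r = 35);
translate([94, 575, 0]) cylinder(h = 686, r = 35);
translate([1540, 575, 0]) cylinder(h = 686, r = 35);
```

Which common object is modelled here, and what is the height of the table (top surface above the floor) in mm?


A table. The table height is 722 mm.

A 1634×669×36 slab sits at z = 686 on four Ø70 mm round legs — a table. The top surface is at 686 + 36 = 722 mm.


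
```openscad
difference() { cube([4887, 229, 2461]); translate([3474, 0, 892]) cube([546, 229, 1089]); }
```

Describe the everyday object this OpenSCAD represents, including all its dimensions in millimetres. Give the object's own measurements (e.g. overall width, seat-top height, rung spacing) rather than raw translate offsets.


A wall 4887 mm long (x), 229 mm thick (y), 2461 mm tall, with a rectangular window opening cut through it. The opening is 546 mm wide and 1089 mm tall; its sill is at z = 892 mm and its near (−x) edge is 3474 mm from the wall's −x end. The opening passes through the full wall thickness.


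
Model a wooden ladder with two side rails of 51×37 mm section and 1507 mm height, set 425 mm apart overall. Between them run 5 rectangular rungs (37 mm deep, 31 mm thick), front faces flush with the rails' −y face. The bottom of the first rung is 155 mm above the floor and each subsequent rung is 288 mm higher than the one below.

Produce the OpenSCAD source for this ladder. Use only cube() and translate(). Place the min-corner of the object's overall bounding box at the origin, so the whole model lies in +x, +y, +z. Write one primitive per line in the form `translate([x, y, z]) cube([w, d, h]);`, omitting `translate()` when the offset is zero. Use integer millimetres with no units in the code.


cube([51, 37, 1507]);
translate([374, 0, 0]) cube([51, 37, 1507]);
translate([51, 0, 155]) cube([323, 37, 31]);
translate([51, 0, 443]) cube([323, 37, 31]);
translate([51, 0, 731]) cube([323, 37, 31]);
translate([51, 0, 1019]) cube([323, 37, 31]);
translate([51, 0, 1307]) cube([323, 37, 31]);


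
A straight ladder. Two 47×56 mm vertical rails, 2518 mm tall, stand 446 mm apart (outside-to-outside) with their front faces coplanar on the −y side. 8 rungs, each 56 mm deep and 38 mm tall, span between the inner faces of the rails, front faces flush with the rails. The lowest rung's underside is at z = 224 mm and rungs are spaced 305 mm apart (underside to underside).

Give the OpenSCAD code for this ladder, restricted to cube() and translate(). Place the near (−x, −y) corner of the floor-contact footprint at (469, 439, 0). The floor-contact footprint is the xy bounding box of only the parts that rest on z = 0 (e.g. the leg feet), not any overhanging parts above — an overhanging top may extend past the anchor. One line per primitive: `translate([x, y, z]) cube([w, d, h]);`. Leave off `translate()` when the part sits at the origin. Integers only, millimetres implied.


translate([469, 439, 0]) cube([47, 56, 2518]);
translate([868, 439, 0]) cube([47, 56, 2518]);
translate([516, 439, 224]) cube([352, 56, 38]);
translate([516, 439, 529]) cube([352, 56, 38]);
translate([516, 439, 834]) cube([352, 56, 38]);
translate([516, 439, 1139]) cube([352, 56, 38]);
translate([516, 439, 1444]) cube([352, 56, 38]);
translate([516, 439, 1749]) cube([352, 56, 38]);
translate([516, 439, 2054]) cube([352, 56, 38]);
translate([516, 439, 2359]) cube([352, 56, 38]);


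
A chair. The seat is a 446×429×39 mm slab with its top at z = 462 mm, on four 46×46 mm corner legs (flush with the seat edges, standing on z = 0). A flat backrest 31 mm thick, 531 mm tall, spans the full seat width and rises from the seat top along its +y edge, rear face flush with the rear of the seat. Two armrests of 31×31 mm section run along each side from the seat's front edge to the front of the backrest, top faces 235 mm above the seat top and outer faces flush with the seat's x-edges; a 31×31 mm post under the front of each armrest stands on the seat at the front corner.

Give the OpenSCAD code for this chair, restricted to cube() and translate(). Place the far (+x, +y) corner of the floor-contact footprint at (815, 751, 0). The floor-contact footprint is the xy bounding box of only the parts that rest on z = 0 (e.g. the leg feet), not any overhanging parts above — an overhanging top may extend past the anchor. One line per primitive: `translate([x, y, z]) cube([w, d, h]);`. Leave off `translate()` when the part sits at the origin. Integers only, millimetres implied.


// leg_h = 462 - 39 = 423
// arm post h = 235 - 31 = 204
translate([369, 322, 423]) cube([446, 429, 39]);
translate([369, 322, 0]) cube([46, 46, 423]);
translate([769, 322, 0]) cube([46, 46, 423]);
translate([369, 705, 0]) cube([46, 46, 423]);
translate([769, 705, 0]) cube([46, 46, 423]);
translate([369, 720, 462]) cube([446, 31, 531]);
translate([369, 322, 666]) cube([31, 398, 31]);
translate([784, 322, 666]) cube([31, 398, 31]);
translate([369, 322, 462]) cube([31, 31, 204]);
translate([784, 322, 462]) cube([31, 31, 204]);


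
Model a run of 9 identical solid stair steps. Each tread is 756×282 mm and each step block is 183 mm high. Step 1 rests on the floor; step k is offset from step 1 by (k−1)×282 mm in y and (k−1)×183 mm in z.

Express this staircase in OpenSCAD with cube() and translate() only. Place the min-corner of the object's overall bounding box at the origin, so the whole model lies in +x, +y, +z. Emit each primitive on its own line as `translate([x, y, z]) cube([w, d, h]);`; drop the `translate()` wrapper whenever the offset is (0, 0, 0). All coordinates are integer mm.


cube([756, 282, 183]);
translate([0, 282, 183]) cube([756, 282, 183]);
translate([0, 564, 366]) cube([756, 282, 183]);
translate([0, 846, 549]) cube([756, 282, 183]);
translate([0, 1128, 732]) cube([756, 282, 183]);
translate([0, 1410, 915]) cube([756, 282, 183]);
translate([0, 1692, 1098]) cube([756, 282, 183]);
translate([0, 1974, 1281]) cube([756, 282, 183]);
translate([0, 2256, 1464]) cube([756, 282, 183]);


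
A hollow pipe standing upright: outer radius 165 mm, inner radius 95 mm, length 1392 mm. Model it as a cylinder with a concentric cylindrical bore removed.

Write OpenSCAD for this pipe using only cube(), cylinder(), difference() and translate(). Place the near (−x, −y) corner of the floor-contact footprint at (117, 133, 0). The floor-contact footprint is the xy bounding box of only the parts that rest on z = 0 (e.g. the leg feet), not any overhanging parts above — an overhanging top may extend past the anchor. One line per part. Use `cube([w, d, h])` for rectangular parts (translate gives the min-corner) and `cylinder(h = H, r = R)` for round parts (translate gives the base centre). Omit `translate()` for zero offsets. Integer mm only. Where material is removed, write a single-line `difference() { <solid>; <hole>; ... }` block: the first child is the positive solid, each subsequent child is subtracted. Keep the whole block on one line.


difference() { translate([282, 298, 0]) cylinder(h = 1392, r = 165); translate([282, 298, 0]) cylinder(h = 1392, r = 95); }


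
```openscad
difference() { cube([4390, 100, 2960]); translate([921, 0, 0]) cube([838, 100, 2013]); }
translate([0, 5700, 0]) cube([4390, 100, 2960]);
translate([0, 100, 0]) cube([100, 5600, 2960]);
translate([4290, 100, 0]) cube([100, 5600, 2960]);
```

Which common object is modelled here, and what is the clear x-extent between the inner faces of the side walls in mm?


A single room. The interior width is 4190 mm.

Four walls enclosing a rectangle with a door in the front wall — a room. Outside width 4390 minus two 100 mm walls gives 4190 mm.


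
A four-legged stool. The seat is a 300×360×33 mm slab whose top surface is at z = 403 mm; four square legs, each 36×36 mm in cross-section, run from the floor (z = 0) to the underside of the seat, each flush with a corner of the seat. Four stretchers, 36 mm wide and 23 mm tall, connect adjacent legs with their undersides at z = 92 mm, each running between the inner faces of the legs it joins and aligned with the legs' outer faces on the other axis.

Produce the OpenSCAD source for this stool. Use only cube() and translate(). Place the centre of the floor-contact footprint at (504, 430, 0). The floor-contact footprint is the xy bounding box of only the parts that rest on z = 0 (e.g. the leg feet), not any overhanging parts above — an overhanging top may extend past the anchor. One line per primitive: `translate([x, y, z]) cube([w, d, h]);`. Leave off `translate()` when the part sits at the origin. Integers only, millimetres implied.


translate([354, 250, 370]) cube([300, 360, 33]);
translate([354, 250, 0]) cube([36, 36, 370]);
translate([618, 250, 0]) cube([36, 36, 370]);
translate([354, 574, 0]) cube([36, 36, 370]);
translate([618, 574, 0]) cube([36, 36, 370]);
translate([390, 250, 92]) cube([228, 36, 23]);
translate([390, 574, 92]) cube([228, 36, 23]);
translate([354, 286, 92]) cube([36, 288, 23]);
translate([618, 286, 92]) cube([36, 288, 23]);


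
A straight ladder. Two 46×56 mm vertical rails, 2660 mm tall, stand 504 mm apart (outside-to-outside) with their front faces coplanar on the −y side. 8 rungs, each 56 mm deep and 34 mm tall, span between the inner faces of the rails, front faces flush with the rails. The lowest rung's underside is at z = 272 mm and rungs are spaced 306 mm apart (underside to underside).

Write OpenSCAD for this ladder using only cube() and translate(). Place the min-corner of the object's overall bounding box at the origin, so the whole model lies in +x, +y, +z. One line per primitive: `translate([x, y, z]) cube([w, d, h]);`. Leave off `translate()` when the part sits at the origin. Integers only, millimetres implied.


cube([46, 56, 2660]);
translate([458, 0, 0]) cube([46, 56, 2660]);
translate([46, 0, 272]) cube([412, 56, 34]);
translate([46, 0, 578]) cube([412, 56, 34]);
translate([46, 0, 884]) cube([412, 56, 34]);
translate([46, 0, 1190]) cube([412, 56, 34]);
translate([46, 0, 1496]) cube([412, 56, 34]);
translate([46, 0, 1802]) cube([412, 56, 34]);
translate([46, 0, 2108]) cube([412, 56, 34]);
translate([46, 0, 2414]) cube([412, 56, 34]);


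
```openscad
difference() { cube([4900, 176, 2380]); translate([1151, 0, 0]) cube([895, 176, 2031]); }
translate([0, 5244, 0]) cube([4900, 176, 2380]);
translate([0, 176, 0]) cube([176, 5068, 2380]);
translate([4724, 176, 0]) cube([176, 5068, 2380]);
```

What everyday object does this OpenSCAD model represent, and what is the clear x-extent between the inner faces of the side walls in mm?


A single room. The interior width is 4548 mm.

Four walls enclosing a rectangle with a door in the front wall — a room. Outside width 4900 minus two 176 mm walls gives 4548 mm.


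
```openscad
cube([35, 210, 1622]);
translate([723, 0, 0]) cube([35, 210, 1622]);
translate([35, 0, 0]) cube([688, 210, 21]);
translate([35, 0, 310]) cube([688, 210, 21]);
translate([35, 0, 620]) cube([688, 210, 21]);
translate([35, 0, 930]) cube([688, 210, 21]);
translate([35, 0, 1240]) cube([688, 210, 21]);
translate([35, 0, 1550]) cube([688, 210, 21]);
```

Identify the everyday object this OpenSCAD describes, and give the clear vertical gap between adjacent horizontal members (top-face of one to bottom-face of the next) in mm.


A bookshelf. The clear shelf gap is 289 mm.

Two tall side panels with 6 horizontal boards between them — a bookshelf. The first two shelf undersides are at z = 0 and z = 310; with shelf thickness 21, the clear gap is 310 − 0 − 21 = 289 mm.


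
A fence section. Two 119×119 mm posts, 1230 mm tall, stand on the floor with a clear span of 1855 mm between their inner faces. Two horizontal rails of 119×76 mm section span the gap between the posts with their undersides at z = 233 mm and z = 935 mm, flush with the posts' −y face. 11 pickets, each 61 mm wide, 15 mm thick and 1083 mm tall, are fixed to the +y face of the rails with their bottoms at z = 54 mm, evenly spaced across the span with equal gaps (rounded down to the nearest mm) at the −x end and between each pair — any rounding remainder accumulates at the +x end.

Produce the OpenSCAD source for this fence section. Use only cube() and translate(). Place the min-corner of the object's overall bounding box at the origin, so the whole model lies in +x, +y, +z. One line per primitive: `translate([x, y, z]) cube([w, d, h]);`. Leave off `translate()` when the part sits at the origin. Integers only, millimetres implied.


cube([119, 119, 1230]);
translate([1974, 0, 0]) cube([119, 119, 1230]);
translate([119, 0, 233]) cube([1855, 119, 76]);
translate([119, 0, 935]) cube([1855, 119, 76]);
translate([217, 119, 54]) cube([61, 15, 1083]);
translate([376, 119, 54]) cube([61, 15, 1083]);
translate([535, 119, 54]) cube([61, 15, 1083]);
translate([694, 119, 54]) cube([61, 15, 1083]);
translate([853, 119, 54]) cube([61, 15, 1083]);
translate([1012, 119, 54]) cube([61, 15, 1083]);
translate([1171, 119, 54]) cube([61, 15, 1083]);
translate([1330, 119, 54]) cube([61, 15, 1083]);
translate([1489, 119, 54]) cube([61, 15, 1083]);
translate([1648, 119, 54]) cube([61, 15, 1083]);
translate([1807, 119, 54]) cube([61, 15, 1083]);


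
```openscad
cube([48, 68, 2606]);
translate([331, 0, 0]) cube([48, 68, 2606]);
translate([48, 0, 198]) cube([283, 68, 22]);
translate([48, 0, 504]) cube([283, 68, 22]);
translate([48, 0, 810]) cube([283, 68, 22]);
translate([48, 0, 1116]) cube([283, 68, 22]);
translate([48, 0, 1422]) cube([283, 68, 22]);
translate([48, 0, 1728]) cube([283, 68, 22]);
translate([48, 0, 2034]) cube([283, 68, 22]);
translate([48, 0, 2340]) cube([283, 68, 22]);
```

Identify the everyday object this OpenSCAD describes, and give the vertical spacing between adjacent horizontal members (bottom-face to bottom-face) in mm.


A ladder. The rung spacing is 306 mm.

Two tall 48×68 posts with 8 short bars between them — a ladder. Adjacent rungs sit at z = 198 and z = 504, so the spacing is 504 − 198 = 306 mm.


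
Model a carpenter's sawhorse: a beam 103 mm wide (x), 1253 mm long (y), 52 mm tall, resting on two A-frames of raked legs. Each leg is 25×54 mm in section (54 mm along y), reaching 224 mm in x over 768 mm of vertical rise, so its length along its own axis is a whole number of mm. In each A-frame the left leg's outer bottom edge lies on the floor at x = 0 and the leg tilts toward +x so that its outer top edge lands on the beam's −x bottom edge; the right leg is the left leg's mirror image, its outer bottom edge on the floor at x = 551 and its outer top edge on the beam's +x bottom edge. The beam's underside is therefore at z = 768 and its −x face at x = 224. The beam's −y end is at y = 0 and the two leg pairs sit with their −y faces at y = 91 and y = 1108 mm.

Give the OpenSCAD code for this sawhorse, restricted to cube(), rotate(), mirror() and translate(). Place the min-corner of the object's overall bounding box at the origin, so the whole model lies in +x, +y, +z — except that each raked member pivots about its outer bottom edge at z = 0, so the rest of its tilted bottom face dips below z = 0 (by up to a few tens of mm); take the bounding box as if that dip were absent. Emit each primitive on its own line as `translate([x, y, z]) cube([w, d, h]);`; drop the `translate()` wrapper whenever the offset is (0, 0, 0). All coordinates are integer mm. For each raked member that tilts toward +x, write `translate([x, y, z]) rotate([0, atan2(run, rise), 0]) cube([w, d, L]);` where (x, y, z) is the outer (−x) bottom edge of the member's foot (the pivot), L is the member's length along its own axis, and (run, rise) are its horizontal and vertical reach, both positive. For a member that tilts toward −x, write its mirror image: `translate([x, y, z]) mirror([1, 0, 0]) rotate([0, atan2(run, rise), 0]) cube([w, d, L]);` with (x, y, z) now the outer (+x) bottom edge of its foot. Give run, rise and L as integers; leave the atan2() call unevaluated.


translate([224, 0, 768]) cube([103, 1253, 52]);
translate([0, 91, 0]) rotate([0, atan2(224, 768), 0]) cube([25, 54, 800]);
translate([551, 91, 0]) mirror([1, 0, 0]) rotate([0, atan2(224, 768), 0]) cube([25, 54, 800]);
translate([0, 1108, 0]) rotate([0, atan2(224, 768), 0]) cube([25, 54, 800]);
translate([551, 1108, 0]) mirror([1, 0, 0]) rotate([0, atan2(224, 768), 0]) cube([25, 54, 800]);


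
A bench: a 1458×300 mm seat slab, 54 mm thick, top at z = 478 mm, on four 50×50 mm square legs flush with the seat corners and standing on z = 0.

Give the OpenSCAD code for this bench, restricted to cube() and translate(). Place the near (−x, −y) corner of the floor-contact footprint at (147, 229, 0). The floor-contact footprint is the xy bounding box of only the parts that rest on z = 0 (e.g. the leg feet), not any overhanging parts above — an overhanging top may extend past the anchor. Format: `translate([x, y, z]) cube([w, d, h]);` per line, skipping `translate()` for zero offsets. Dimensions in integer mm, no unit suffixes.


translate([147, 229, 424]) cube([1458, 300, 54]);
translate([147, 229, 0]) cube([50, 50, 424]);
translate([147, 479, 0]) cube([50, 50, 424]);
translate([1555, 229, 0]) cube([50, 50, 424]);
translate([1555, 479, 0]) cube([50, 50, 424]);


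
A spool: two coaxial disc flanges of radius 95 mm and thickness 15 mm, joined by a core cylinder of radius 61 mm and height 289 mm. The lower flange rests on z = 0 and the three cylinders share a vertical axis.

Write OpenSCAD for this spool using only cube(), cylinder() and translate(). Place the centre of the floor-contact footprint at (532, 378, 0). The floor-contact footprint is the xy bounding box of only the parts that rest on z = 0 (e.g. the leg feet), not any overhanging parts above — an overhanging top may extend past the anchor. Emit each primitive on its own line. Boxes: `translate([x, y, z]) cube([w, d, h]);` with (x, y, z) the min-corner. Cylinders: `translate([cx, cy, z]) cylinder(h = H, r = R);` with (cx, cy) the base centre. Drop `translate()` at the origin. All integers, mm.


translate([532, 378, 0]) cylinder(h = 15, r = 95);
translate([532, 378, 15]) cylinder(h = 289, r = 61);
translate([532, 378, 304]) cylinder(h = 15, r = 95);


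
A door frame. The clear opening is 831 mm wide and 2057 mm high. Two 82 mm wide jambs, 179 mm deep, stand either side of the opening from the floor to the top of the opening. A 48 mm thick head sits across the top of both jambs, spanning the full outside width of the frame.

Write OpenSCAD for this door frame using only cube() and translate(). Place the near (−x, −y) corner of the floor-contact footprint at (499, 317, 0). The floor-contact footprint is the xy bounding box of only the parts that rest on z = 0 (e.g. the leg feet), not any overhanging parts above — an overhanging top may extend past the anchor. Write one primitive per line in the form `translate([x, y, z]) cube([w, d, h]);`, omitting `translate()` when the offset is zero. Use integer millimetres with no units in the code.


translate([499, 317, 0]) cube([82, 179, 2057]);
translate([1412, 317, 0]) cube([82, 179, 2057]);
translate([499, 317, 2057]) cube([995, 179, 48]);


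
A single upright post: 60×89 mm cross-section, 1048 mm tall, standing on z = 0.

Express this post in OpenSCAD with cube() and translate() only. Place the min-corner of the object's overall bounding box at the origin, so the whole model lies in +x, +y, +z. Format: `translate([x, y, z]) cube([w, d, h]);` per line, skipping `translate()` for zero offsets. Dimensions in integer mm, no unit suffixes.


cube([60, 89, 1048]);


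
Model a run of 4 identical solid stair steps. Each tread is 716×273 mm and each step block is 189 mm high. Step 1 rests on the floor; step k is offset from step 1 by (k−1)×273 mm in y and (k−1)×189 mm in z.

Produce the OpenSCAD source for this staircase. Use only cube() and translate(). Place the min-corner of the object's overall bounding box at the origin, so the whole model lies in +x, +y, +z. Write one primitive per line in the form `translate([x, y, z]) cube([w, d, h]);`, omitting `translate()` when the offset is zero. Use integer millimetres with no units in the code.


cube([716, 273, 189]);
translate([0, 273, 189]) cube([716, 273, 189]);
translate([0, 546, 378]) cube([716, 273, 189]);
translate([0, 819, 567]) cube([716, 273, 189]);


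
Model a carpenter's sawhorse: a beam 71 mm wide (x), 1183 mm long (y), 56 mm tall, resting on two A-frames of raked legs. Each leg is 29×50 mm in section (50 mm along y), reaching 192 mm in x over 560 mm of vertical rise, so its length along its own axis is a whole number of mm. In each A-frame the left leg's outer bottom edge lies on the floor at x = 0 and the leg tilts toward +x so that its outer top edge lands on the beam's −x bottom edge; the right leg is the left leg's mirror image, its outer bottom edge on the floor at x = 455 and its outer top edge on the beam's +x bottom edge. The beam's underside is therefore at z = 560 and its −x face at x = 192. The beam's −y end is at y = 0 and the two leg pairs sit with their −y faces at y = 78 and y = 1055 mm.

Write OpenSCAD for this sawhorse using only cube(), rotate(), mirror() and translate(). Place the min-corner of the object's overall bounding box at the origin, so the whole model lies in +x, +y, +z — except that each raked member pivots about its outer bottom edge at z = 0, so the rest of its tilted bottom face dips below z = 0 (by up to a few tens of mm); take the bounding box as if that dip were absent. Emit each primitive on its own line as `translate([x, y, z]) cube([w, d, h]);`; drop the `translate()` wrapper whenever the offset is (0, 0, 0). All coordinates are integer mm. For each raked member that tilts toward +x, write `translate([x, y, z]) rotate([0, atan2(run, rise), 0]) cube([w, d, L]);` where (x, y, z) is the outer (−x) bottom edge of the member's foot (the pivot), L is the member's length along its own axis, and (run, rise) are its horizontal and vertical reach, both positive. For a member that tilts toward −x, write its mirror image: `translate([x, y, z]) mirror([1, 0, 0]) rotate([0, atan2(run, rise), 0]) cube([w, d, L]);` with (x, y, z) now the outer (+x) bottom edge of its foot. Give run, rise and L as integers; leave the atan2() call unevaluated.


// leg length = √(192² + 560²) = 592
// right-leg outer foot x = 2·192 + 71 = 455
// beam min-corner = (192, 0, 560)
translate([192, 0, 560]) cube([71, 1183, 56]);
translate([0, 78, 0]) rotate([0, atan2(192, 560), 0]) cube([29, 50, 592]);
translate([455, 78, 0]) mirror([1, 0, 0]) rotate([0, atan2(192, 560), 0]) cube([29, 50, 592]);
translate([0, 1055, 0]) rotate([0, atan2(192, 560), 0]) cube([29, 50, 592]);
translate([455, 1055, 0]) mirror([1, 0, 0]) rotate([0, atan2(192, 560), 0]) cube([29, 50, 592]);


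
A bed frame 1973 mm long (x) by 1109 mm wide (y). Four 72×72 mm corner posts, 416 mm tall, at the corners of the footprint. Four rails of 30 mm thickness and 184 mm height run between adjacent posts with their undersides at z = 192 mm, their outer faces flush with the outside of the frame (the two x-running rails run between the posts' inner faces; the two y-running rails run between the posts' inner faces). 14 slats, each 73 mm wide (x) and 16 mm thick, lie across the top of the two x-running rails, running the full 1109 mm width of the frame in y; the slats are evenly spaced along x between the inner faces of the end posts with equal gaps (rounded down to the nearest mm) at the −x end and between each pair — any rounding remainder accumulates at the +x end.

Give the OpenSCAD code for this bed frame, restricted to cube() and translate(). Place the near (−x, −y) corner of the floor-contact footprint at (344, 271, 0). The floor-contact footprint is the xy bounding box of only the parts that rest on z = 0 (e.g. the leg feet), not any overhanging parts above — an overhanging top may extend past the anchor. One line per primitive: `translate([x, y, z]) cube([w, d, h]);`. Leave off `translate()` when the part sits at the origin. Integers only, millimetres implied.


translate([344, 271, 0]) cube([72, 72, 416]);
translate([344, 1308, 0]) cube([72, 72, 416]);
translate([2245, 271, 0]) cube([72, 72, 416]);
translate([2245, 1308, 0]) cube([72, 72, 416]);
translate([416, 271, 192]) cube([1829, 30, 184]);
translate([416, 1350, 192]) cube([1829, 30, 184]);
translate([344, 343, 192]) cube([30, 965, 184]);
translate([2287, 343, 192]) cube([30, 965, 184]);
translate([469, 271, 376]) cube([73, 1109, 16]);
translate([595, 271, 376]) cube([73, 1109, 16]);
translate([721, 271, 376]) cube([73, 1109, 16]);
translate([847, 271, 376]) cube([73, 1109, 16]);
translate([973, 271, 376]) cube([73, 1109, 16]);
translate([1099, 271, 376]) cube([73, 1109, 16]);
translate([1225, 271, 376]) cube([73, 1109, 16]);
translate([1351, 271, 376]) cube([73, 1109, 16]);
translate([1477, 271, 376]) cube([73, 1109, 16]);
translate([1603, 271, 376]) cube([73, 1109, 16]);
translate([1729, 271, 376]) cube([73, 1109, 16]);
translate([1855, 271, 376]) cube([73, 1109, 16]);
translate([1981, 271, 376]) cube([73, 1109, 16]);
translate([2107, 271, 376]) cube([73, 1109, 16]);


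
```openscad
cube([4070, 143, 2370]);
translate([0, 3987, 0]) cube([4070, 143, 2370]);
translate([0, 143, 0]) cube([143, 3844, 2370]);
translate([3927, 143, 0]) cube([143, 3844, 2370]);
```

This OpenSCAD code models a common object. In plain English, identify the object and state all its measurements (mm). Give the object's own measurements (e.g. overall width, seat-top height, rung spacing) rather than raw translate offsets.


The wall frame of a small rectangular building: four walls, each 2370 mm tall and 143 mm thick, enclosing a footprint 4070 mm (x) by 4130 mm (y) outside-to-outside, with no floor or roof. The front and back walls (the −y and +y sides) span the full width; the two side walls fit between them.


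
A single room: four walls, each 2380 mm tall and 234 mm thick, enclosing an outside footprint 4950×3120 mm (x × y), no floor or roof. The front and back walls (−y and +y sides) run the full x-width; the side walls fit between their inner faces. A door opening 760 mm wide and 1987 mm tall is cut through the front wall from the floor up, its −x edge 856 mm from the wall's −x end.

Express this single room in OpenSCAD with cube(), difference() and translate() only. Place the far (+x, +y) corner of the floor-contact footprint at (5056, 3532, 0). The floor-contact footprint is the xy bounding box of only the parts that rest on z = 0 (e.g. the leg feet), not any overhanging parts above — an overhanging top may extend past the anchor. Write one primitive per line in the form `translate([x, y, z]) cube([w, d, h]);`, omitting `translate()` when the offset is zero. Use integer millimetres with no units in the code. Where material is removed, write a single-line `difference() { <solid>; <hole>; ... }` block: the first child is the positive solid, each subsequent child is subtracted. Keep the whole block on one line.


difference() { translate([106, 412, 0]) cube([4950, 234, 2380]); translate([962, 412, 0]) cube([760, 234, 1987]); }
translate([106, 3298, 0]) cube([4950, 234, 2380]);
translate([106, 646, 0]) cube([234, 2652, 2380]);
translate([4822, 646, 0]) cube([234, 2652, 2380]);


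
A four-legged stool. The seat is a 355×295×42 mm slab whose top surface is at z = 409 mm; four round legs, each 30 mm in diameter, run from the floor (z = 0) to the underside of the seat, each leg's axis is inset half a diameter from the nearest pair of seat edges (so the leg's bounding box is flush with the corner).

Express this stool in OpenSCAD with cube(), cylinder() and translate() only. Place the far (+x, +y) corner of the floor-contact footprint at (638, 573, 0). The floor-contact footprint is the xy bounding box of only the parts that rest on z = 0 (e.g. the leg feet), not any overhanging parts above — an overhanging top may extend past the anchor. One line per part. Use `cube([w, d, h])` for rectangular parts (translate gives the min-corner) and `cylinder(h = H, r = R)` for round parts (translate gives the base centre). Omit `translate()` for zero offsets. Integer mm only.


// leg_h = 409 - 42 = 367
translate([283, 278, 367]) cube([355, 295, 42]);
translate([298, 293, 0]) cylinder(h = 367, r = 15);
translate([623, 293, 0]) cylinder(h = 367, r = 15);
translate([298, 558, 0]) cylinder(h = 367, r = 15);
translate([623, 558, 0]) cylinder(h = 367, r = 15);


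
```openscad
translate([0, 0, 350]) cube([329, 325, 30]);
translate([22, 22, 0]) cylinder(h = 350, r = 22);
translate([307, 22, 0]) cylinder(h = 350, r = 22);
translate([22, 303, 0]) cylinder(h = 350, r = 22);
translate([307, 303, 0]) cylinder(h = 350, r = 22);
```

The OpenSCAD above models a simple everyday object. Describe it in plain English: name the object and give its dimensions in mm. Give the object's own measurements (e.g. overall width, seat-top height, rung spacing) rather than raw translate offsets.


A four-legged stool. The seat is a 329×325×30 mm slab whose top surface is at z = 380 mm; four round legs, each 44 mm in diameter, run from the floor (z = 0) to the underside of the seat, each leg's axis is inset half a diameter from the nearest pair of seat edges (so the leg's bounding box is flush with the corner).


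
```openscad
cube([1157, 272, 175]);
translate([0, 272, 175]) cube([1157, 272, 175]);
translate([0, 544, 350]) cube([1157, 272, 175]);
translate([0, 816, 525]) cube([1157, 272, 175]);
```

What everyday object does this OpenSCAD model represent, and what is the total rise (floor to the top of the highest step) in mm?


A staircase. The total rise is 700 mm.

4 identical blocks, each offset up and back from the previous — a staircase. Each step is 175 mm tall and there are 4 of them, so the total rise is 4 × 175 = 700 mm.


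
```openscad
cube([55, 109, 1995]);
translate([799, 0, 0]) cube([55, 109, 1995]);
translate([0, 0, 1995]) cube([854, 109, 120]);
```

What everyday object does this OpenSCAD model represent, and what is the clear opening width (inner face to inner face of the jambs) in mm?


A door frame. The clear opening width is 744 mm.

Two 1995 mm tall posts with a header on top — a door frame. The left jamb is 55 mm wide at x = 0; the right jamb starts at x = 799. The clear opening is 799 − 55 = 744 mm.


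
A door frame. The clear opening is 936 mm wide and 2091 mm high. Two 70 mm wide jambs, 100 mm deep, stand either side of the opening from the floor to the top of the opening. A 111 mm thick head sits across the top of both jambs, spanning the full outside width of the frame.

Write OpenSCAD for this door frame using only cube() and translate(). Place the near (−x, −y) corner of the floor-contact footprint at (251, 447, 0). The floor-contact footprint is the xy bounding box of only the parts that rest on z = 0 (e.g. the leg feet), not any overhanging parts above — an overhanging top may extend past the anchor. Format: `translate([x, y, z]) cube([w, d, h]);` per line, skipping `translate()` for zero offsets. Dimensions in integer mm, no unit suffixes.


translate([251, 447, 0]) cube([70, 100, 2091]);
translate([1257, 447, 0]) cube([70, 100, 2091]);
translate([251, 447, 2091]) cube([1076, 100, 111]);


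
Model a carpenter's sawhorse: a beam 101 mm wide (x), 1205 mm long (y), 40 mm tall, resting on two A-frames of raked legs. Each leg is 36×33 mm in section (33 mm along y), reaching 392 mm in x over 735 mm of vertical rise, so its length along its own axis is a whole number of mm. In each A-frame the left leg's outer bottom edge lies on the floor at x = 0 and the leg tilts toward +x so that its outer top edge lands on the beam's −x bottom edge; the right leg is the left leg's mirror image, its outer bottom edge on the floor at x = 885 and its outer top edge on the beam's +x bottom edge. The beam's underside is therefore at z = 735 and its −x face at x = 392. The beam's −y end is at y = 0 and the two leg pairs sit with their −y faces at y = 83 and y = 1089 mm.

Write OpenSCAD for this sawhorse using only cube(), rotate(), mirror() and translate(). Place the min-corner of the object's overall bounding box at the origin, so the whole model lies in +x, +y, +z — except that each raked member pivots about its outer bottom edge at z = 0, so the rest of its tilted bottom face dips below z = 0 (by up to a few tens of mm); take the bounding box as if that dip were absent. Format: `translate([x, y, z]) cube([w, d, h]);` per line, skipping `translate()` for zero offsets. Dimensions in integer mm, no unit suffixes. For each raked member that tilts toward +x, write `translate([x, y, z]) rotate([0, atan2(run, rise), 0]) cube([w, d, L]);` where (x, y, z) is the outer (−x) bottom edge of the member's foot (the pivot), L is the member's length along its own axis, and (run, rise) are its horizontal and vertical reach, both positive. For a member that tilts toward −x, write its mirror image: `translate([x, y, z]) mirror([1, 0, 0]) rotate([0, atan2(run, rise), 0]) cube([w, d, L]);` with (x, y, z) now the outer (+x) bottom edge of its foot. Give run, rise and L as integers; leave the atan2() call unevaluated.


translate([392, 0, 735]) cube([101, 1205, 40]);
translate([0, 83, 0]) rotate([0, atan2(392, 735), 0]) cube([36, 33, 833]);
translate([885, 83, 0]) mirror([1, 0, 0]) rotate([0, atan2(392, 735), 0]) cube([36, 33, 833]);
translate([0, 1089, 0]) rotate([0, atan2(392, 735), 0]) cube([36, 33, 833]);
translate([885, 1089, 0]) mirror([1, 0, 0]) rotate([0, atan2(392, 735), 0]) cube([36, 33, 833]);


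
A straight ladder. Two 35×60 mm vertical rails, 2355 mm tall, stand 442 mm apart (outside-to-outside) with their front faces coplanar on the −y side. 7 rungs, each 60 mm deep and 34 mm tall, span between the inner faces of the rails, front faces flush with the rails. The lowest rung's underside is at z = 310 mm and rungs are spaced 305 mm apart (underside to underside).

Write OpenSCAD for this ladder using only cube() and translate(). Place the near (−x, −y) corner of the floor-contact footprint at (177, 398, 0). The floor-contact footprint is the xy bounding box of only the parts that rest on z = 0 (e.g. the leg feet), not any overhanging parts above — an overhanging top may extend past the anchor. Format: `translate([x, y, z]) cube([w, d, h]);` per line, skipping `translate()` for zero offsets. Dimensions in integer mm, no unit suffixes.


translate([177, 398, 0]) cube([35, 60, 2355]);
translate([584, 398, 0]) cube([35, 60, 2355]);
translate([212, 398, 310]) cube([372, 60, 34]);
translate([212, 398, 615]) cube([372, 60, 34]);
translate([212, 398, 920]) cube([372, 60, 34]);
translate([212, 398, 1225]) cube([372, 60, 34]);
translate([212, 398, 1530]) cube([372, 60, 34]);
translate([212, 398, 1835]) cube([372, 60, 34]);
translate([212, 398, 2140]) cube([372, 60, 34]);
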